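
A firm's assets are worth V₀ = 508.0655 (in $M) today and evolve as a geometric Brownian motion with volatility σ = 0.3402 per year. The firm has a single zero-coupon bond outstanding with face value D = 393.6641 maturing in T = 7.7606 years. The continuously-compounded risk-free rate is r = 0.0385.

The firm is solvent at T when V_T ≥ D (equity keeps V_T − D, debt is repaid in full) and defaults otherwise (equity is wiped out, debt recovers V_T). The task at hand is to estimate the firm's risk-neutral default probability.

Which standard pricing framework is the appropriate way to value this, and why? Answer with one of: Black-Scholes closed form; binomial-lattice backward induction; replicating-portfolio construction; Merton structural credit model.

framework: Merton structural credit model

Key observation: the asked-for credit quantity lives on the firm's capital structure — asset value, asset volatility, debt face 393.6641 — which is the structural model's domain.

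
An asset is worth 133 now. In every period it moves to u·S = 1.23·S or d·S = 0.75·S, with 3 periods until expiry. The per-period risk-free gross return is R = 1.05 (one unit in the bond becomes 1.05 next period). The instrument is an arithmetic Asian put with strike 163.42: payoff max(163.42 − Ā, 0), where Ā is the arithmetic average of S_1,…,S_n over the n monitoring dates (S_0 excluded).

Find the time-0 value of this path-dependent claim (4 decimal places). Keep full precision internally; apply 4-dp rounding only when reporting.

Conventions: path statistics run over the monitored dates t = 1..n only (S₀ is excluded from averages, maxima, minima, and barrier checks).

price = 24.0543

With p* = (R−d)/(u−d) = 0.6250, sum probability × payoff across the paths and divide by R^3.
Enumerate all 2^3 = 8 price paths (U = up ×1.23, D = down ×0.75); each path with k up-moves has probability p*^k·(1−p*)^(3−k).
DDD: Ā=76.8906, payoff=86.5294, prob=0.052734
UDD: Ā=126.1006, payoff=37.3194, prob=0.087891
DUD: Ā=104.8206, payoff=58.5994, prob=0.087891
UUD: Ā=171.9058, payoff=0.0000, prob=0.146484
DDU: Ā=88.8606, payoff=74.5594, prob=0.087891
UDU: Ā=145.7314, payoff=17.6886, prob=0.146484
DUU: Ā=124.4514, payoff=38.9686, prob=0.146484
UUU: Ā=204.1003, payoff=0.0000, prob=0.244141
Price = Σ prob·payoff / R^3 = 27.845889 / 1.157625 = 24.0543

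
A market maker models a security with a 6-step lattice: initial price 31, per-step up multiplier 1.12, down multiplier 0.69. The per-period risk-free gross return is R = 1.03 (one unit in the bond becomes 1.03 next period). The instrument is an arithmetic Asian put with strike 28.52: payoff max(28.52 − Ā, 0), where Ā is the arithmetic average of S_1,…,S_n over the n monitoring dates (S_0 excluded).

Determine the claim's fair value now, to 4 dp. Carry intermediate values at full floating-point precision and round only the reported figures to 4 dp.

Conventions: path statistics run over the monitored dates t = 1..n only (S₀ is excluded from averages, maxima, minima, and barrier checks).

price = 1.3928

Risk-neutral up-probability p* = (R−d)/(u−d) = (1.03−0.69)/(1.12−0.69) = 0.7907; the claim prices as the p*-weighted sum of path payoffs discounted by R^6.
Enumerate all 2^6 = 64 price paths (U = up ×1.12, D = down ×0.69); each path with k up-moves has probability p*^k·(1−p*)^(6−k).
DDDDDD: Ā=10.2589, payoff=18.2611, prob=0.000084
UDDDDD: Ā=16.6522, payoff=11.8678, prob=0.000318
DUDDDD: Ā=14.4305, payoff=14.0895, prob=0.000318
UUDDDD: Ā=23.4235, payoff=5.0965, prob=0.001200
DDUDDD: Ā=12.8976, payoff=15.6224, prob=0.000318
UDUDDD: Ā=20.9352, payoff=7.5848, prob=0.001200
DUUDDD: Ā=18.7135, payoff=9.8065, prob=0.001200
UUUDDD: Ā=30.3756, payoff=0.0000, prob=0.004533
DDDUDD: Ā=11.8398, payoff=16.6802, prob=0.000318
UDDUDD: Ā=19.2183, payoff=9.3017, prob=0.001200
DUDUDD: Ā=16.9966, payoff=11.5234, prob=0.001200
UUDUDD: Ā=27.5887, payoff=0.9313, prob=0.004533
DDUUDD: Ā=15.4637, payoff=13.0563, prob=0.001200
UDUUDD: Ā=25.1005, payoff=3.4195, prob=0.004533
DUUUDD: Ā=22.8788, payoff=5.6412, prob=0.004533
UUUUDD: Ā=37.1366, payoff=0.0000, prob=0.017123
DDDDUD: Ā=11.1100, payoff=17.4100, prob=0.000318
UDDDUD: Ā=18.0336, payoff=10.4864, prob=0.001200
DUDDUD: Ā=15.8120, payoff=12.7080, prob=0.001200
UUDDUD: Ā=25.6658, payoff=2.8542, prob=0.004533
DDUDUD: Ā=14.2790, payoff=14.2410, prob=0.001200
UDUDUD: Ā=23.1775, payoff=5.3425, prob=0.004533
DUUDUD: Ā=20.9559, payoff=7.5641, prob=0.004533
UUUDUD: Ā=34.0153, payoff=0.0000, prob=0.017123
DDDUUD: Ā=13.2213, payoff=15.2987, prob=0.001200
UDDUUD: Ā=21.4606, payoff=7.0594, prob=0.004533
DUDUUD: Ā=19.2390, payoff=9.2810, prob=0.004533
UUDUUD: Ā=31.2285, payoff=0.0000, prob=0.017123
DDUUUD: Ā=17.7060, payoff=10.8140, prob=0.004533
UDUUUD: Ā=28.7402, payoff=0.0000, prob=0.017123
DUUUUD: Ā=26.5185, payoff=2.0015, prob=0.017123
UUUUUD: Ā=43.0446, payoff=0.0000, prob=0.064688
DDDDDU: Ā=10.6064, payoff=17.9136, prob=0.000318
UDDDDU: Ā=17.2162, payoff=11.3038, prob=0.001200
DUDDDU: Ā=14.9945, payoff=13.5255, prob=0.001200
UUDDDU: Ā=24.3390, payoff=4.1810, prob=0.004533
DDUDDU: Ā=13.4616, payoff=15.0584, prob=0.001200
UDUDDU: Ā=21.8507, payoff=6.6693, prob=0.004533
DUUDDU: Ā=19.6290, payoff=8.8910, prob=0.004533
UUUDDU: Ā=31.8616, payoff=0.0000, prob=0.017123
DDDUDU: Ā=12.4039, payoff=16.1161, prob=0.001200
UDDUDU: Ā=20.1338, payoff=8.3862, prob=0.004533
DUDUDU: Ā=17.9121, payoff=10.6079, prob=0.004533
UUDUDU: Ā=29.0748, payoff=0.0000, prob=0.017123
DDUUDU: Ā=16.3792, payoff=12.1408, prob=0.004533
UDUUDU: Ā=26.5865, payoff=1.9335, prob=0.017123
DUUUDU: Ā=24.3648, payoff=4.1552, prob=0.017123
UUUUDU: Ā=39.5487, payoff=0.0000, prob=0.064688
DDDDUU: Ā=11.6740, payoff=16.8460, prob=0.001200
UDDDUU: Ā=18.9491, payoff=9.5709, prob=0.004533
DUDDUU: Ā=16.7275, payoff=11.7925, prob=0.004533
UUDDUU: Ā=27.1518, payoff=1.3682, prob=0.017123
DDUDUU: Ā=15.1945, payoff=13.3255, prob=0.004533
UDUDUU: Ā=24.6636, payoff=3.8564, prob=0.017123
DUUDUU: Ā=22.4419, payoff=6.0781, prob=0.017123
UUUDUU: Ā=36.4274, payoff=0.0000, prob=0.064688
DDDUUU: Ā=14.1368, payoff=14.3832, prob=0.004533
UDDUUU: Ā=22.9467, payoff=5.5733, prob=0.017123
DUDUUU: Ā=20.7250, payoff=7.7950, prob=0.017123
UUDUUU: Ā=33.6406, payoff=0.0000, prob=0.064688
DDUUUU: Ā=19.1921, payoff=9.3279, prob=0.017123
UDUUUU: Ā=31.1523, payoff=0.0000, prob=0.064688
DUUUUU: Ā=28.9306, payoff=0.0000, prob=0.064688
UUUUUU: Ā=46.9599, payoff=0.0000, prob=0.244378
Price = Σ prob·payoff / R^6 = 1.663120 / 1.194052 = 1.3928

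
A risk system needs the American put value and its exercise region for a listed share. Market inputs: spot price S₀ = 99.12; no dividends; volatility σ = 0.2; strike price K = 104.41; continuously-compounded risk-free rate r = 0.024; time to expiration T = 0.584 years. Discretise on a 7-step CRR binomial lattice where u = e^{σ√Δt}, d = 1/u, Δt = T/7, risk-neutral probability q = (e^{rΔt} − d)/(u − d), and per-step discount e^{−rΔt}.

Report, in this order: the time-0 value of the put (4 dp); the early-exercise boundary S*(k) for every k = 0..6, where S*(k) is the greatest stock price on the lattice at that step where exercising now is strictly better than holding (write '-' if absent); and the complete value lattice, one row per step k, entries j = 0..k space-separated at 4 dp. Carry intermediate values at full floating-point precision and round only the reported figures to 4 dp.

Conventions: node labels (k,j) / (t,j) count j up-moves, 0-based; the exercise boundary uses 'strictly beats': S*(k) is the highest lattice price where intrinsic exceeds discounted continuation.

Δt=0.08343, u=1.05947, d=0.94387, q=0.50290, disc=e^(-rΔt)=0.99800
k=7 terminal: V=max(K-S,0) → 38.2580 30.1560 21.0618 10.8537 0.0000 0.0000 0.0000 0.0000
k=6: j=0 S=70.0860 intr=34.3240 cont=34.1151 V=34.3240[EX]; j=1 S=78.6698 intr=25.7402 cont=25.5314 V=25.7402[EX]; j=2 S=88.3049 intr=16.1051 cont=15.8963 V=16.1051[EX]; j=3 S=99.1200 intr=5.2900 cont=5.3846 V=5.3846[hold]; j=4 S=111.2597 intr=0.0000 cont=0.0000 V=0.0000[hold]; j=5 S=124.8862 intr=0.0000 cont=0.0000 V=0.0000[hold]; j=6 S=140.1817 intr=0.0000 cont=0.0000 V=0.0000[hold]  S*(6)=88.3049
k=5: j=0 S=74.2540 intr=30.1560 cont=29.9472 V=30.1560[EX]; j=1 S=83.3482 intr=21.0618 cont=20.8529 V=21.0618[EX]; j=2 S=93.5563 intr=10.8537 cont=10.6923 V=10.8537[EX]; j=3 S=105.0146 intr=0.0000 cont=2.6713 V=2.6713[hold]; j=4 S=117.8762 intr=0.0000 cont=0.0000 V=0.0000[hold]; j=5 S=132.3131 intr=0.0000 cont=0.0000 V=0.0000[hold]  S*(5)=93.5563
k=4: j=0 S=78.6698 intr=25.7402 cont=25.5314 V=25.7402[EX]; j=1 S=88.3049 intr=16.1051 cont=15.8963 V=16.1051[EX]; j=2 S=99.1200 intr=5.2900 cont=6.7253 V=6.7253[hold]; j=3 S=111.2597 intr=0.0000 cont=1.3253 V=1.3253[hold]; j=4 S=124.8862 intr=0.0000 cont=0.0000 V=0.0000[hold]  S*(4)=88.3049
k=3: j=0 S=83.3482 intr=21.0618 cont=20.8529 V=21.0618[EX]; j=1 S=93.5563 intr=10.8537 cont=11.3652 V=11.3652[hold]; j=2 S=105.0146 intr=0.0000 cont=4.0016 V=4.0016[hold]; j=3 S=117.8762 intr=0.0000 cont=0.6575 V=0.6575[hold]  S*(3)=83.3482
k=2: j=0 S=88.3049 intr=16.1051 cont=16.1530 V=16.1530[hold]; j=1 S=99.1200 intr=5.2900 cont=7.6467 V=7.6467[hold]; j=2 S=111.2597 intr=0.0000 cont=2.3152 V=2.3152[hold]  S*(2)=-
k=1: j=0 S=93.5563 intr=10.8537 cont=11.8515 V=11.8515[hold]; j=1 S=105.0146 intr=0.0000 cont=4.9556 V=4.9556[hold]  S*(1)=-
k=0: j=0 S=99.1200 intr=5.2900 cont=8.3667 V=8.3667[hold]  S*(0)=-

price = 8.3667
boundary = - - - 83.3482 88.3049 93.5563 88.3049
tree:
8.3667
11.8515 4.9556
16.1530 7.6467 2.3152
21.0618 11.3652 4.0016 0.6575
25.7402 16.1051 6.7253 1.3253 0.0000
30.1560 21.0618 10.8537 2.6713 0.0000 0.0000
34.3240 25.7402 16.1051 5.3846 0.0000 0.0000 0.0000
38.2580 30.1560 21.0618 10.8537 0.0000 0.0000 0.0000 0.0000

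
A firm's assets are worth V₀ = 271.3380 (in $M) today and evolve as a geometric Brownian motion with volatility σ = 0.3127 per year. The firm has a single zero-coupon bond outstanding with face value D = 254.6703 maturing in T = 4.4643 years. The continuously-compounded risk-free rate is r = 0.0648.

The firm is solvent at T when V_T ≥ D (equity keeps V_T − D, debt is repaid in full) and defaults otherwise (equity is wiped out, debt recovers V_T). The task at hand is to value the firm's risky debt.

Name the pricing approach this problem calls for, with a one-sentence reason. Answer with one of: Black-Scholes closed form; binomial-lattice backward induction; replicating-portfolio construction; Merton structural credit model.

framework: Merton structural credit model

Key observation: assets follow a GBM and default happens iff V_T < 254.6703; valuing claims on that split (equity as a call, risky debt as the residual) is the structural model's definition.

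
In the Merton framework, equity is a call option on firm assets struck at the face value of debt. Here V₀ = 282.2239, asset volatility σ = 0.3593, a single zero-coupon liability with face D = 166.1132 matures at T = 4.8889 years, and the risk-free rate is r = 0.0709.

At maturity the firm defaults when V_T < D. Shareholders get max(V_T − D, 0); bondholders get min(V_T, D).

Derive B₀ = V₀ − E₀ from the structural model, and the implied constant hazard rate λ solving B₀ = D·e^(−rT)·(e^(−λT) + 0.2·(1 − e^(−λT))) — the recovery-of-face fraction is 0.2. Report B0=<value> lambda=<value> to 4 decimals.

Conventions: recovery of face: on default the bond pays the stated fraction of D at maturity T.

Apply the equity-as-call identities (strike 166.1132, horizon 4.8889 years):
d₁ = [ln(V₀/D) + (r + σ²/2)T] / (σ√T)
   = [ln(282.2239/166.1132) + (0.0709 + 0.5·0.3593²)·4.8889] / (0.3593·√4.8889)
   = [0.530031 + 0.662193] / 0.794443 = 1.500704
d₂ = d₁ − σ√T = 1.500704 − 0.794443 = 0.706261
N(d₁) = 0.933284,  N(d₂) = 0.759987,  e^(−rT) = 0.707072
E₀ = V₀·N(d₁) − D·e^(−rT)·N(d₂)
   = 282.2239·0.933284 − 166.1132·0.707072·0.759987 = 174.131538
B₀ = V₀ − E₀ = 282.2239 − 174.131538 = 108.092362
e^(−λT) = (B₀·e^(rT)/D − 0.2)/(1 − 0.2) = (108.0924·1.414283/166.1132 − 0.2)/0.8 = 0.90036984
λ = −ln(0.90036984)/4.8889 = 0.021467

B0=108.0924 lambda=0.0215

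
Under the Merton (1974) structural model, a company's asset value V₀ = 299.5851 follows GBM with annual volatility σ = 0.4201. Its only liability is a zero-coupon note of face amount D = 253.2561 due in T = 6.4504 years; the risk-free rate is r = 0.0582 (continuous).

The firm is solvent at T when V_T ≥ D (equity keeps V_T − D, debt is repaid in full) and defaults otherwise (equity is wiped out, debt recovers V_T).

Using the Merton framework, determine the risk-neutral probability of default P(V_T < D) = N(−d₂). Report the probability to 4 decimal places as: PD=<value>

Apply the equity-as-call identities (strike 253.2561, horizon 6.4504 years):
d₁ = [ln(V₀/D) + (r + σ²/2)T] / (σ√T)
   = [ln(299.5851/253.2561) + (0.0582 + 0.5·0.4201²)·6.4504] / (0.4201·√6.4504)
   = [0.167997 + 0.944610] / 1.066955 = 1.042787
d₂ = d₁ − σ√T = 1.042787 − 1.066955 = -0.024168
risk-neutral PD = N(−d₂) = N(0.024168) = 0.509641

PD=0.5096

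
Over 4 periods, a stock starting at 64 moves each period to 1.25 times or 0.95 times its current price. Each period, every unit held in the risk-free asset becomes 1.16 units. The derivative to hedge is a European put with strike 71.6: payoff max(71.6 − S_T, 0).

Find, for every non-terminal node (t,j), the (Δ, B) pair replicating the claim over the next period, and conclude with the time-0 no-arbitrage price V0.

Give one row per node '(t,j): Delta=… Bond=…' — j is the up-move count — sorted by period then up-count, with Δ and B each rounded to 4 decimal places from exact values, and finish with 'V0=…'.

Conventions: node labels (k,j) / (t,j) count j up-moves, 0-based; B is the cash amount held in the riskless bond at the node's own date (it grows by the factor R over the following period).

(0,0): Delta=-0.0338 Bond=2.3768
(1,0): Delta=-0.1119 Bond=7.5031
(1,1): Delta=-0.0084 Bond=0.7231
(2,0): Delta=-0.3505 Bond=22.4875
(2,1): Delta=-0.0341 Bond=2.7962
(2,2): Delta=0.0000 Bond=0.0000
(3,0): Delta=-1.0000 Bond=61.7241
(3,1): Delta=-0.1390 Bond=10.8118
(3,2): Delta=0.0000 Bond=0.0000
(3,3): Delta=0.0000 Bond=0.0000
V0=0.2128

The replicating-portfolio and risk-neutral prices coincide; use p* = (1.16−0.95)/(1.25−0.95) = 0.7000 for the latter.
Expiry values: V(4,0)=19.4716, V(4,1)=3.0100, V(4,2)=0.0000, V(4,3)=0.0000, V(4,4)=0.0000
Node (3,0) S=54.8720: V=(p*·3.0100+(1−p*)·19.4716)/1.16=6.8521; Δ=(3.0100−19.4716)/(68.5900−52.1284)=-1.0000; B=V−Δ·S=61.7241
Node (3,1) S=72.2000: V=(p*·0.0000+(1−p*)·3.0100)/1.16=0.7784; Δ=(0.0000−3.0100)/(90.2500−68.5900)=-0.1390; B=V−Δ·S=10.8118
Node (3,2) S=95.0000: V=(p*·0.0000+(1−p*)·0.0000)/1.16=0.0000; Δ=(0.0000−0.0000)/(118.7500−90.2500)=0.0000; B=V−Δ·S=0.0000
Node (3,3) S=125.0000: V=(p*·0.0000+(1−p*)·0.0000)/1.16=0.0000; Δ=(0.0000−0.0000)/(156.2500−118.7500)=0.0000; B=V−Δ·S=0.0000
Node (2,0) S=57.7600: V=(p*·0.7784+(1−p*)·6.8521)/1.16=2.2419; Δ=(0.7784−6.8521)/(72.2000−54.8720)=-0.3505; B=V−Δ·S=22.4875
Node (2,1) S=76.0000: V=(p*·0.0000+(1−p*)·0.7784)/1.16=0.2013; Δ=(0.0000−0.7784)/(95.0000−72.2000)=-0.0341; B=V−Δ·S=2.7962
Node (2,2) S=100.0000: V=(p*·0.0000+(1−p*)·0.0000)/1.16=0.0000; Δ=(0.0000−0.0000)/(125.0000−95.0000)=0.0000; B=V−Δ·S=0.0000
Node (1,0) S=60.8000: V=(p*·0.2013+(1−p*)·2.2419)/1.16=0.7013; Δ=(0.2013−2.2419)/(76.0000−57.7600)=-0.1119; B=V−Δ·S=7.5031
Node (1,1) S=80.0000: V=(p*·0.0000+(1−p*)·0.2013)/1.16=0.0521; Δ=(0.0000−0.2013)/(100.0000−76.0000)=-0.0084; B=V−Δ·S=0.7231
Node (0,0) S=64.0000: V=(p*·0.0521+(1−p*)·0.7013)/1.16=0.2128; Δ=(0.0521−0.7013)/(80.0000−60.8000)=-0.0338; B=V−Δ·S=2.3768
Sanity check at the root: Δ(0,0)·S0 + B(0,0) reproduces V0 = 0.2128.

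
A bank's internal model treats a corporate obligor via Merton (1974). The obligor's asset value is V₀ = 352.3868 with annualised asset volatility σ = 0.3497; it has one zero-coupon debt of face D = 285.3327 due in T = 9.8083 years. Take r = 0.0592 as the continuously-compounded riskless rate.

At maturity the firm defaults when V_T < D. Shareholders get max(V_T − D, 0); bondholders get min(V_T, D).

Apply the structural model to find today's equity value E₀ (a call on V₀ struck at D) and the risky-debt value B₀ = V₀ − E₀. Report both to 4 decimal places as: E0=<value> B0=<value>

E0=225.5247 B0=126.8621

With assets at 352.3868 and a single debt payment of 285.3327 at 9.8083 years:
d₁ = [ln(V₀/D) + (r + σ²/2)T] / (σ√T)
   = [ln(352.3868/285.3327) + (0.0592 + 0.5·0.3497²)·9.8083] / (0.3497·√9.8083)
   = [0.211074 + 1.180380] / 1.095198 = 1.270505
d₂ = d₁ − σ√T = 1.270505 − 1.095198 = 0.175307
N(d₁) = 0.898048,  N(d₂) = 0.569581,  e^(−rT) = 0.559534
E₀ = V₀·N(d₁) − D·e^(−rT)·N(d₂)
   = 352.3868·0.898048 − 285.3327·0.559534·0.569581 = 225.524651
B₀ = V₀ − E₀ = 352.3868 − 225.524651 = 126.862149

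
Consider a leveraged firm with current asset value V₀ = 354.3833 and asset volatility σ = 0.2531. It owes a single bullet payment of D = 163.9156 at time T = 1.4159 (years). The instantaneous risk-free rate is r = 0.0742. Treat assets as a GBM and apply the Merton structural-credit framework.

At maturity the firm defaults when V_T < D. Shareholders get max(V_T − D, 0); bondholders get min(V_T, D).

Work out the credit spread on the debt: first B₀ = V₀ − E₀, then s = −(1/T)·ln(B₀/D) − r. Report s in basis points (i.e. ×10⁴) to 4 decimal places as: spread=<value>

spread=1.7145

With assets at 354.3833 and a single debt payment of 163.9156 at 1.4159 years:
d₁ = [ln(V₀/D) + (r + σ²/2)T] / (σ√T)
   = [ln(354.3833/163.9156) + (0.0742 + 0.5·0.2531²)·1.4159] / (0.2531·√1.4159)
   = [0.771027 + 0.150411] / 0.301168 = 3.059552
d₂ = d₁ − σ√T = 3.059552 − 0.301168 = 2.758384
N(d₁) = 0.998892,  N(d₂) = 0.997096,  e^(−rT) = 0.900271
E₀ = V₀·N(d₁) − D·e^(−rT)·N(d₂)
   = 354.3833·0.998892 − 163.9156·0.900271·0.997096 = 206.850707
B₀ = V₀ − E₀ = 354.3833 − 206.850707 = 147.532593
spread = −(1/T)·ln(B₀/D) − r = −(1/1.4159)·ln(147.532593/163.9156) − 0.0742 = 0.00017145
in basis points: 0.00017145 × 10⁴ = 1.7145 bp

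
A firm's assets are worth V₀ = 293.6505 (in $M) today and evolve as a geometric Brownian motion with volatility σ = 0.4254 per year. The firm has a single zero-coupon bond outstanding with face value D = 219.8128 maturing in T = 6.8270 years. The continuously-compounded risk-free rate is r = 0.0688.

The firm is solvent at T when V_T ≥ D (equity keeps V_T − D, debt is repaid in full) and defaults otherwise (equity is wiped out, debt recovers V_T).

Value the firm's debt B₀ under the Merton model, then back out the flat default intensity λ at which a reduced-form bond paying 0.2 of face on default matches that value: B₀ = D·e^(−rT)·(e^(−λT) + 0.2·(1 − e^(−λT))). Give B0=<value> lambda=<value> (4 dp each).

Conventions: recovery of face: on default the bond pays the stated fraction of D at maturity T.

Work the structural quantities from V₀ = 293.6505 against face 219.8128:
d₁ = [ln(V₀/D) + (r + σ²/2)T] / (σ√T)
   = [ln(293.6505/219.8128) + (0.0688 + 0.5·0.4254²)·6.8270] / (0.4254·√6.8270)
   = [0.289614 + 1.087422] / 1.111508 = 1.238890
d₂ = d₁ − σ√T = 1.238890 − 1.111508 = 0.127383
N(d₁) = 0.892307,  N(d₂) = 0.550681,  e^(−rT) = 0.625191
E₀ = V₀·N(d₁) − D·e^(−rT)·N(d₂)
   = 293.6505·0.892307 − 219.8128·0.625191·0.550681 = 186.348981
B₀ = V₀ − E₀ = 293.6505 − 186.348981 = 107.301519
e^(−λT) = (B₀·e^(rT)/D − 0.2)/(1 − 0.2) = (107.3015·1.599510/219.8128 − 0.2)/0.8 = 0.72600019
λ = −ln(0.72600019)/6.8270 = 0.046903

B0=107.3015 lambda=0.0469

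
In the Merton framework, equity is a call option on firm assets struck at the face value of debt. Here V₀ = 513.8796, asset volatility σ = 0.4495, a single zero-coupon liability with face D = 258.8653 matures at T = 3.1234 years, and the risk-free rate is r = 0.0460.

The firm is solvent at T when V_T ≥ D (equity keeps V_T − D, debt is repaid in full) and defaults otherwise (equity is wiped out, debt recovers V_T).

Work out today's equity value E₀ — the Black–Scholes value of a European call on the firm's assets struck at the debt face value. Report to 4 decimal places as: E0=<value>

Work the structural quantities from V₀ = 513.8796 against face 258.8653:
d₁ = [ln(V₀/D) + (r + σ²/2)T] / (σ√T)
   = [ln(513.8796/258.8653) + (0.0460 + 0.5·0.4495²)·3.1234] / (0.4495·√3.1234)
   = [0.685681 + 0.459218] / 0.794408 = 1.441199
d₂ = d₁ − σ√T = 1.441199 − 0.794408 = 0.646791
N(d₁) = 0.925236,  N(d₂) = 0.741116,  e^(−rT) = 0.866168
E₀ = V₀·N(d₁) − D·e^(−rT)·N(d₂)
   = 513.8796·0.925236 − 258.8653·0.866168·0.741116 = 309.286032

E0=309.2860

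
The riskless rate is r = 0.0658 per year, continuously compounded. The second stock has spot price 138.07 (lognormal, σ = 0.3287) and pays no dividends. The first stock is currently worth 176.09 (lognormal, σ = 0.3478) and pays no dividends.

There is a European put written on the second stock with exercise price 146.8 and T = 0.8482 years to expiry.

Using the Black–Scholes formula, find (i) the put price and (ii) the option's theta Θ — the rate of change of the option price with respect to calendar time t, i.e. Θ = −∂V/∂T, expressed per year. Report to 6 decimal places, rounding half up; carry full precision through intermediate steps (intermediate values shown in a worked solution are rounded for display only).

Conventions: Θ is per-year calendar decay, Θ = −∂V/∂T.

σ√T = 0.3287·√0.8482 = 0.302725
d₁ = (ln(S/K) + (r+σ²/2)T) / (σ√T) = (ln(138.07/146.8) + (0.0658+0.3287²/2)·0.8482) / 0.302725 = (-0.061310 + 0.101633) / 0.302725 = 0.133199
d₂ = d₁ − σ√T = 0.133199 − 0.302725 = -0.169527
e^{−rT} = 0.945717
N(−d₁) = 0.447018,  N(−d₂) = 0.567309
Put price V = K·e^{−rT}·N(−d₂) − S·N(−d₁) = 78.760231 − 61.719801 = 17.040430
φ(d₁) = (1/√(2π))·e^{−d₁²/2} = 0.395419
Θ = −S·φ(d₁)·σ/(2√T) + r·K·e^{−rT}·N(−d₂) = −9.742656 + 5.182423 = -4.560233

price = 17.040430
Θ = -4.560233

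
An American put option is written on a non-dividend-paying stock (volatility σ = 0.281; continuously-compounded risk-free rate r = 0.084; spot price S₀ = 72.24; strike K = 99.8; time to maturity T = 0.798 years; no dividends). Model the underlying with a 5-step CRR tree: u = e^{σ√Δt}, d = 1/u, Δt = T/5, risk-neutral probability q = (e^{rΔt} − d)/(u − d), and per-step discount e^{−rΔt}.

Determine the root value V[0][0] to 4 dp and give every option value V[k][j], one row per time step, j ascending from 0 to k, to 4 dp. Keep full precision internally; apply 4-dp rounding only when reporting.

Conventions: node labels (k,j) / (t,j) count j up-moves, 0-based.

price = 27.5600
tree:
27.5600
35.2310 18.9777
42.0874 27.5600 11.0368
48.2158 35.2310 18.9777 4.3298
53.6934 42.0874 27.5600 9.3757 0.0000
58.5893 48.2158 35.2310 18.9777 0.0000 0.0000

Δt=0.15960  u=1.11880  d=0.89381  q=0.53195  discount=0.98668
step 5 (expiry): payoffs max(K−S,0) = 58.5893 48.2158 35.2310 18.9777 0.0000 0.0000
k=4: (k=4,j=0): S=46.1066, K−S=53.6934, hold=52.3644 ⇒ V=53.6934 exercise | (k=4,j=1): S=57.7126, K−S=42.0874, hold=40.7584 ⇒ V=42.0874 exercise | (k=4,j=2): S=72.2400, K−S=27.5600, hold=26.2310 ⇒ V=27.5600 exercise | (k=4,j=3): S=90.4243, K−S=9.3757, hold=8.7642 ⇒ V=9.3757 exercise | (k=4,j=4): S=113.1859, K−S=0.0000, hold=0.0000 ⇒ V=0.0000 continue
k=3: (k=3,j=0): S=51.5842, K−S=48.2158, hold=46.8868 ⇒ V=48.2158 exercise | (k=3,j=1): S=64.5690, K−S=35.2310, hold=33.9020 ⇒ V=35.2310 exercise | (k=3,j=2): S=80.8223, K−S=18.9777, hold=17.6486 ⇒ V=18.9777 exercise | (k=3,j=3): S=101.1670, K−S=0.0000, hold=4.3298 ⇒ V=4.3298 continue
k=2: (k=2,j=0): S=57.7126, K−S=42.0874, hold=40.7584 ⇒ V=42.0874 exercise | (k=2,j=1): S=72.2400, K−S=27.5600, hold=26.2310 ⇒ V=27.5600 exercise | (k=2,j=2): S=90.4243, K−S=9.3757, hold=11.0368 ⇒ V=11.0368 continue
k=1: (k=1,j=0): S=64.5690, K−S=35.2310, hold=33.9020 ⇒ V=35.2310 exercise | (k=1,j=1): S=80.8223, K−S=18.9777, hold=18.5205 ⇒ V=18.9777 exercise
k=0: (k=0,j=0): S=72.2400, K−S=27.5600, hold=26.2310 ⇒ V=27.5600 exercise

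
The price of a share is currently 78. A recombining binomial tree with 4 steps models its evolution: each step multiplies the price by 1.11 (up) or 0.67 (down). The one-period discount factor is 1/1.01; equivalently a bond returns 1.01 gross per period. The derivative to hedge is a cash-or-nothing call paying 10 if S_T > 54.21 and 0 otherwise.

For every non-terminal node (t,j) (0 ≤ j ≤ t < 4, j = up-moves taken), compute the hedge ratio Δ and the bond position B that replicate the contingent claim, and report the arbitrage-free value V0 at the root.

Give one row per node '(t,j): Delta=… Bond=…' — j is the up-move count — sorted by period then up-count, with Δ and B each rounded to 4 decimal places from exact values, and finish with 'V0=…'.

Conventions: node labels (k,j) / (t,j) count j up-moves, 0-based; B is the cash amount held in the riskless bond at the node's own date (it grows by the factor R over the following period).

(0,0): Delta=0.1151 Bond=-1.5234
(1,0): Delta=0.2546 Bond=-8.8249
(1,1): Delta=0.0904 Bond=0.6043
(2,0): Delta=0.0000 Bond=0.0000
(2,1): Delta=0.2998 Bond=-11.5347
(2,2): Delta=0.0532 Bond=4.1825
(3,0): Delta=0.0000 Bond=0.0000
(3,1): Delta=0.0000 Bond=0.0000
(3,2): Delta=0.3530 Bond=-15.0765
(3,3): Delta=0.0000 Bond=9.9010
V0=7.4571

Arbitrage-free pricing uses the up-move probability p* = (R−d)/(u−d) = 0.7727, discounting each step at R = 1.01.
At maturity the claim pays: V(4,0)=0.0000, V(4,1)=0.0000, V(4,2)=0.0000, V(4,3)=10.0000, V(4,4)=10.0000
Node (3,0) S=23.4595: V=(p*·0.0000+(1−p*)·0.0000)/1.01=0.0000; Δ=(0.0000−0.0000)/(26.0401−15.7179)=0.0000; B=V−Δ·S=0.0000
Node (3,1) S=38.8658: V=(p*·0.0000+(1−p*)·0.0000)/1.01=0.0000; Δ=(0.0000−0.0000)/(43.1410−26.0401)=0.0000; B=V−Δ·S=0.0000
Node (3,2) S=64.3895: V=(p*·10.0000+(1−p*)·0.0000)/1.01=7.6508; Δ=(10.0000−0.0000)/(71.4724−43.1410)=0.3530; B=V−Δ·S=-15.0765
Node (3,3) S=106.6752: V=(p*·10.0000+(1−p*)·10.0000)/1.01=9.9010; Δ=(10.0000−10.0000)/(118.4095−71.4724)=0.0000; B=V−Δ·S=9.9010
Node (2,0) S=35.0142: V=(p*·0.0000+(1−p*)·0.0000)/1.01=0.0000; Δ=(0.0000−0.0000)/(38.8658−23.4595)=0.0000; B=V−Δ·S=0.0000
Node (2,1) S=58.0086: V=(p*·7.6508+(1−p*)·0.0000)/1.01=5.8534; Δ=(7.6508−0.0000)/(64.3895−38.8658)=0.2998; B=V−Δ·S=-11.5347
Node (2,2) S=96.1038: V=(p*·9.9010+(1−p*)·7.6508)/1.01=9.2966; Δ=(9.9010−7.6508)/(106.6752−64.3895)=0.0532; B=V−Δ·S=4.1825
Node (1,0) S=52.2600: V=(p*·5.8534+(1−p*)·0.0000)/1.01=4.4783; Δ=(5.8534−0.0000)/(58.0086−35.0142)=0.2546; B=V−Δ·S=-8.8249
Node (1,1) S=86.5800: V=(p*·9.2966+(1−p*)·5.8534)/1.01=8.4298; Δ=(9.2966−5.8534)/(96.1038−58.0086)=0.0904; B=V−Δ·S=0.6043
Node (0,0) S=78.0000: V=(p*·8.4298+(1−p*)·4.4783)/1.01=7.4571; Δ=(8.4298−4.4783)/(86.5800−52.2600)=0.1151; B=V−Δ·S=-1.5234
As a check, the time-0 holding Δ(0,0)·S0 + B(0,0) comes to 7.4571 — exactly V0.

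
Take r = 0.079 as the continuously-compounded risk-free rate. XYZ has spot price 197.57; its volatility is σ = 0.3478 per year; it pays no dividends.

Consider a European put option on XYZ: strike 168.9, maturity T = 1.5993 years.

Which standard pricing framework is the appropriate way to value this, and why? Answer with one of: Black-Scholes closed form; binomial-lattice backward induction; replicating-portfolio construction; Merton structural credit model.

framework: Black-Scholes closed form

Key observation: the strike-168.9 put on XYZ is European-exercise on a continuously-modelled lognormal underlying, so its value is a single closed-form evaluation.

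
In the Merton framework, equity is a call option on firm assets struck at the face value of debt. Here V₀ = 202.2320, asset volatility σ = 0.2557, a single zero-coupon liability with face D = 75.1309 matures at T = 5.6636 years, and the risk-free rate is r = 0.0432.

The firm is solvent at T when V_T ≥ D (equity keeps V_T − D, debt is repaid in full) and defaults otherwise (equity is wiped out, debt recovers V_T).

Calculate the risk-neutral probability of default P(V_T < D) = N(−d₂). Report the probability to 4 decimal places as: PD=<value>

PD=0.0423

Work the structural quantities from V₀ = 202.2320 against face 75.1309:
d₁ = [ln(V₀/D) + (r + σ²/2)T] / (σ√T)
   = [ln(202.2320/75.1309) + (0.0432 + 0.5·0.2557²)·5.6636] / (0.2557·√5.6636)
   = [0.990184 + 0.429818] / 0.608523 = 2.333521
d₂ = d₁ − σ√T = 2.333521 − 0.608523 = 1.724998
risk-neutral PD = N(−d₂) = N(-1.724998) = 0.042264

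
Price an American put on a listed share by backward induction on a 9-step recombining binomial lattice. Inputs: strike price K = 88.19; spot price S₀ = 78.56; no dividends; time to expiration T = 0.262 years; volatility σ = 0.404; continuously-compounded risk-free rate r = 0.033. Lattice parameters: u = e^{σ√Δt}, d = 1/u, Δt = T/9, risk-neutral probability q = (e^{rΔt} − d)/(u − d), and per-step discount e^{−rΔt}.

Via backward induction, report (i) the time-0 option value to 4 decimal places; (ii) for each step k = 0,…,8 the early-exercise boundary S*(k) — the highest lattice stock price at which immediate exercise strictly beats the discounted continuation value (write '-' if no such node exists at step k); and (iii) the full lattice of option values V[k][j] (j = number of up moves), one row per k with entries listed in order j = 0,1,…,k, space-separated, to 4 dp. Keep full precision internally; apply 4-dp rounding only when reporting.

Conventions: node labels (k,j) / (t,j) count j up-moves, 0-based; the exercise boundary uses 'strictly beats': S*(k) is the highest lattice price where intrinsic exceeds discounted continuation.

price = 12.4217
boundary = - - - 63.8842 59.6289 63.8842 68.4430 73.3272 78.5600
tree:
12.4217
15.9958 8.7222
20.0149 11.8398 5.4911
24.3058 15.5834 7.9625 2.9269
28.5611 19.8218 11.1980 4.6070 1.1821
32.5328 24.3058 15.1888 7.0620 2.0581 0.2717
36.2401 28.5611 19.7470 10.4695 3.5257 0.5330 0.0000
39.7004 32.5328 24.3058 14.8628 5.9127 1.0457 0.0000 0.0000
42.9302 36.2401 28.5611 19.7470 9.6300 2.0512 0.0000 0.0000 0.0000
45.9449 39.7004 32.5328 24.3058 14.8628 4.0238 0.0000 0.0000 0.0000 0.0000

Δt=0.02911, u=1.07136, d=0.93339, q=0.48974, disc=e^(-rΔt)=0.99904
k=9 terminal: V=max(K-S,0) → 45.9449 39.7004 32.5328 24.3058 14.8628 4.0238 0.0000 0.0000 0.0000 0.0000
k=8: j=0 S=45.2598 intr=42.9302 cont=42.8455 V=42.9302[EX]; j=1 S=51.9499 intr=36.2401 cont=36.1554 V=36.2401[EX]; j=2 S=59.6289 intr=28.5611 cont=28.4764 V=28.5611[EX]; j=3 S=68.4430 intr=19.7470 cont=19.6623 V=19.7470[EX]; j=4 S=78.5600 intr=9.6300 cont=9.5453 V=9.6300[EX]; j=5 S=90.1724 intr=0.0000 cont=2.0512 V=2.0512[hold]; j=6 S=103.5013 intr=0.0000 cont=0.0000 V=0.0000[hold]; j=7 S=118.8004 intr=0.0000 cont=0.0000 V=0.0000[hold]; j=8 S=136.3610 intr=0.0000 cont=0.0000 V=0.0000[hold]  S*(8)=78.5600
k=7: j=0 S=48.4896 intr=39.7004 cont=39.6157 V=39.7004[EX]; j=1 S=55.6572 intr=32.5328 cont=32.4482 V=32.5328[EX]; j=2 S=63.8842 intr=24.3058 cont=24.2212 V=24.3058[EX]; j=3 S=73.3272 intr=14.8628 cont=14.7781 V=14.8628[EX]; j=4 S=84.1662 intr=4.0238 cont=5.9127 V=5.9127[hold]; j=5 S=96.6073 intr=0.0000 cont=1.0457 V=1.0457[hold]; j=6 S=110.8873 intr=0.0000 cont=0.0000 V=0.0000[hold]; j=7 S=127.2782 intr=0.0000 cont=0.0000 V=0.0000[hold]  S*(7)=73.3272
k=6: j=0 S=51.9499 intr=36.2401 cont=36.1554 V=36.2401[EX]; j=1 S=59.6289 intr=28.5611 cont=28.4764 V=28.5611[EX]; j=2 S=68.4430 intr=19.7470 cont=19.6623 V=19.7470[EX]; j=3 S=78.5600 intr=9.6300 cont=10.4695 V=10.4695[hold]; j=4 S=90.1724 intr=0.0000 cont=3.5257 V=3.5257[hold]; j=5 S=103.5013 intr=0.0000 cont=0.5330 V=0.5330[hold]; j=6 S=118.8004 intr=0.0000 cont=0.0000 V=0.0000[hold]  S*(6)=68.4430
k=5: j=0 S=55.6572 intr=32.5328 cont=32.4482 V=32.5328[EX]; j=1 S=63.8842 intr=24.3058 cont=24.2212 V=24.3058[EX]; j=2 S=73.3272 intr=14.8628 cont=15.1888 V=15.1888[hold]; j=3 S=84.1662 intr=4.0238 cont=7.0620 V=7.0620[hold]; j=4 S=96.6073 intr=0.0000 cont=2.0581 V=2.0581[hold]; j=5 S=110.8873 intr=0.0000 cont=0.2717 V=0.2717[hold]  S*(5)=63.8842
k=4: j=0 S=59.6289 intr=28.5611 cont=28.4764 V=28.5611[EX]; j=1 S=68.4430 intr=19.7470 cont=19.8218 V=19.8218[hold]; j=2 S=78.5600 intr=9.6300 cont=11.1980 V=11.1980[hold]; j=3 S=90.1724 intr=0.0000 cont=4.6070 V=4.6070[hold]; j=4 S=103.5013 intr=0.0000 cont=1.1821 V=1.1821[hold]  S*(4)=59.6289
k=3: j=0 S=63.8842 intr=24.3058 cont=24.2578 V=24.3058[EX]; j=1 S=73.3272 intr=14.8628 cont=15.5834 V=15.5834[hold]; j=2 S=84.1662 intr=4.0238 cont=7.9625 V=7.9625[hold]; j=3 S=96.6073 intr=0.0000 cont=2.9269 V=2.9269[hold]  S*(3)=63.8842
k=2: j=0 S=68.4430 intr=19.7470 cont=20.0149 V=20.0149[hold]; j=1 S=78.5600 intr=9.6300 cont=11.8398 V=11.8398[hold]; j=2 S=90.1724 intr=0.0000 cont=5.4911 V=5.4911[hold]  S*(2)=-
k=1: j=0 S=73.3272 intr=14.8628 cont=15.9958 V=15.9958[hold]; j=1 S=84.1662 intr=4.0238 cont=8.7222 V=8.7222[hold]  S*(1)=-
k=0: j=0 S=78.5600 intr=9.6300 cont=12.4217 V=12.4217[hold]  S*(0)=-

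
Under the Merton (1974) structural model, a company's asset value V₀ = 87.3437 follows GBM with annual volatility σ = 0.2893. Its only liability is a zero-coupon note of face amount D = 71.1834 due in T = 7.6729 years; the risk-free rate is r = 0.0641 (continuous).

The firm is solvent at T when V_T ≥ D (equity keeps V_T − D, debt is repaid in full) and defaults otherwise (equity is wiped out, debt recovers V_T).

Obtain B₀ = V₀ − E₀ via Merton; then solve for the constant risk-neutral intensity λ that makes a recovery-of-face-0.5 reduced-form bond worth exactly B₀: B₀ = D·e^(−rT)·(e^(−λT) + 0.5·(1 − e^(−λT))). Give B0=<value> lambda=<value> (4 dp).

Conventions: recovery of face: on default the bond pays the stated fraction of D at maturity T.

Work the structural quantities from V₀ = 87.3437 against face 71.1834:
d₁ = [ln(V₀/D) + (r + σ²/2)T] / (σ√T)
   = [ln(87.3437/71.1834) + (0.0641 + 0.5·0.2893²)·7.6729] / (0.2893·√7.6729)
   = [0.204591 + 0.812923] / 0.801361 = 1.269732
d₂ = d₁ − σ√T = 1.269732 − 0.801361 = 0.468371
N(d₁) = 0.897910,  N(d₂) = 0.680240,  e^(−rT) = 0.611505
E₀ = V₀·N(d₁) − D·e^(−rT)·N(d₂)
   = 87.3437·0.897910 − 71.1834·0.611505·0.680240 = 48.816613
B₀ = V₀ − E₀ = 87.3437 − 48.816613 = 38.527087
e^(−λT) = (B₀·e^(rT)/D − 0.5)/(1 − 0.5) = (38.5271·1.635311/71.1834 − 0.5)/0.5 = 0.77018191
λ = −ln(0.77018191)/7.6729 = 0.034033

B0=38.5271 lambda=0.0340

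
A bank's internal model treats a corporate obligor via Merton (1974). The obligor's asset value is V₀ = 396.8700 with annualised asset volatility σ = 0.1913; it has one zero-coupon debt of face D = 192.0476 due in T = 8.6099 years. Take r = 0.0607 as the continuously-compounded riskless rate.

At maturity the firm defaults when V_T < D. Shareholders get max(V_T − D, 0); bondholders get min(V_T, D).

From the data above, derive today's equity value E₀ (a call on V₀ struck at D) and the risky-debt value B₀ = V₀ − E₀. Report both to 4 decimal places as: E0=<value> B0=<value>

E0=283.5198 B0=113.3502

Equity is a call on the firm's assets struck at D = 192.0476:
d₁ = [ln(V₀/D) + (r + σ²/2)T] / (σ√T)
   = [ln(396.8700/192.0476) + (0.0607 + 0.5·0.1913²)·8.6099] / (0.1913·√8.6099)
   = [0.725866 + 0.680164] / 0.561325 = 2.504842
d₂ = d₁ − σ√T = 2.504842 − 0.561325 = 1.943517
N(d₁) = 0.993875,  N(d₂) = 0.974023,  e^(−rT) = 0.592964
E₀ = V₀·N(d₁) − D·e^(−rT)·N(d₂)
   = 396.8700·0.993875 − 192.0476·0.592964·0.974023 = 283.519836
B₀ = V₀ − E₀ = 396.8700 − 283.519836 = 113.350164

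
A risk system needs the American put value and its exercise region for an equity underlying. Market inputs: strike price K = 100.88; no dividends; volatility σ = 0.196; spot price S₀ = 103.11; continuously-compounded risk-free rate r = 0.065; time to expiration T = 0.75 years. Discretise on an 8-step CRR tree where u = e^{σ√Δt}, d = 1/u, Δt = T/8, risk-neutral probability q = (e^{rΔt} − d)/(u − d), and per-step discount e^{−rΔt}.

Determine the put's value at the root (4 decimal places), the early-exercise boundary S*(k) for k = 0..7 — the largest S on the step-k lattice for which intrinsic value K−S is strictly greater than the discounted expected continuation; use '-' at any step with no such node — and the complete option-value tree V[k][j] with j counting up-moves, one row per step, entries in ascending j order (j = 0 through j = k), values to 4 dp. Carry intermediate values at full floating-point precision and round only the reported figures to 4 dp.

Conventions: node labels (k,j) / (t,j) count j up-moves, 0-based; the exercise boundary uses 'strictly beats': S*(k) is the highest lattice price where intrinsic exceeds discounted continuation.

price = 4.1723
boundary = - - - 86.1215 81.1051 86.1215 91.4481 86.1215
tree:
4.1723
6.5776 2.1369
10.0390 3.6548 0.8467
14.7585 6.0663 1.6082 0.1970
19.7749 9.6947 2.9932 0.4270 0.0000
24.4990 14.7585 5.4198 0.9258 0.0000 0.0000
28.9480 19.7749 9.4319 2.0070 0.0000 0.0000 0.0000
33.1378 24.4990 14.7585 4.3508 0.0000 0.0000 0.0000 0.0000
37.0836 28.9480 19.7749 9.4319 0.0000 0.0000 0.0000 0.0000 0.0000

Δt=0.09375, u=1.06185, d=0.94175, q=0.53590, disc=e^(-rΔt)=0.99392
k=8 terminal: V=max(K-S,0) → 37.0836 28.9480 19.7749 9.4319 0.0000 0.0000 0.0000 0.0000 0.0000
k=7: j=0 S=67.7422 intr=33.1378 cont=32.5250 V=33.1378[EX]; j=1 S=76.3810 intr=24.4990 cont=23.8861 V=24.4990[EX]; j=2 S=86.1215 intr=14.7585 cont=14.1456 V=14.7585[EX]; j=3 S=97.1041 intr=3.7759 cont=4.3508 V=4.3508[hold]; j=4 S=109.4873 intr=0.0000 cont=0.0000 V=0.0000[hold]; j=5 S=123.4497 intr=0.0000 cont=0.0000 V=0.0000[hold]; j=6 S=139.1926 intr=0.0000 cont=0.0000 V=0.0000[hold]; j=7 S=156.9432 intr=0.0000 cont=0.0000 V=0.0000[hold]  S*(7)=86.1215
k=6: j=0 S=71.9320 intr=28.9480 cont=28.3351 V=28.9480[EX]; j=1 S=81.1051 intr=19.7749 cont=19.1620 V=19.7749[EX]; j=2 S=91.4481 intr=9.4319 cont=9.1253 V=9.4319[EX]; j=3 S=103.1100 intr=0.0000 cont=2.0070 V=2.0070[hold]; j=4 S=116.2591 intr=0.0000 cont=0.0000 V=0.0000[hold]; j=5 S=131.0851 intr=0.0000 cont=0.0000 V=0.0000[hold]; j=6 S=147.8017 intr=0.0000 cont=0.0000 V=0.0000[hold]  S*(6)=91.4481
k=5: j=0 S=76.3810 intr=24.4990 cont=23.8861 V=24.4990[EX]; j=1 S=86.1215 intr=14.7585 cont=14.1456 V=14.7585[EX]; j=2 S=97.1041 intr=3.7759 cont=5.4198 V=5.4198[hold]; j=3 S=109.4873 intr=0.0000 cont=0.9258 V=0.9258[hold]; j=4 S=123.4497 intr=0.0000 cont=0.0000 V=0.0000[hold]; j=5 S=139.1926 intr=0.0000 cont=0.0000 V=0.0000[hold]  S*(5)=86.1215
k=4: j=0 S=81.1051 intr=19.7749 cont=19.1620 V=19.7749[EX]; j=1 S=91.4481 intr=9.4319 cont=9.6947 V=9.6947[hold]; j=2 S=103.1100 intr=0.0000 cont=2.9932 V=2.9932[hold]; j=3 S=116.2591 intr=0.0000 cont=0.4270 V=0.4270[hold]; j=4 S=131.0851 intr=0.0000 cont=0.0000 V=0.0000[hold]  S*(4)=81.1051
k=3: j=0 S=86.1215 intr=14.7585 cont=14.2856 V=14.7585[EX]; j=1 S=97.1041 intr=3.7759 cont=6.0663 V=6.0663[hold]; j=2 S=109.4873 intr=0.0000 cont=1.6082 V=1.6082[hold]; j=3 S=123.4497 intr=0.0000 cont=0.1970 V=0.1970[hold]  S*(3)=86.1215
k=2: j=0 S=91.4481 intr=9.4319 cont=10.0390 V=10.0390[hold]; j=1 S=103.1100 intr=0.0000 cont=3.6548 V=3.6548[hold]; j=2 S=116.2591 intr=0.0000 cont=0.8467 V=0.8467[hold]  S*(2)=-
k=1: j=0 S=97.1041 intr=3.7759 cont=6.5776 V=6.5776[hold]; j=1 S=109.4873 intr=0.0000 cont=2.1369 V=2.1369[hold]  S*(1)=-
k=0: j=0 S=103.1100 intr=0.0000 cont=4.1723 V=4.1723[hold]  S*(0)=-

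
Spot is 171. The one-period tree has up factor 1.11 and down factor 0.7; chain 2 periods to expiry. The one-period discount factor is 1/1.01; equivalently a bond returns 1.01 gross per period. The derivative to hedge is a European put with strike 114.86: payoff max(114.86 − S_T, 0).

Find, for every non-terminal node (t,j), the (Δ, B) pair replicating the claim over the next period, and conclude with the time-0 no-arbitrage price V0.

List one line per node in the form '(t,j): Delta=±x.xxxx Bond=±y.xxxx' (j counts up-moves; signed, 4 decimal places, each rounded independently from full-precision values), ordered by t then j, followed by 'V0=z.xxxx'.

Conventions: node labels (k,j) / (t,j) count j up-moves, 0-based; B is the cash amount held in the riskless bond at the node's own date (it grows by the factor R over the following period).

Arbitrage-free pricing uses the up-move probability p* = (R−d)/(u−d) = 0.7561, discounting each step at R = 1.01.
Expiry values: V(2,0)=31.0700, V(2,1)=0.0000, V(2,2)=0.0000
(1,0): S=119.7000. Δ = (V_up−V_dn)/(S_up−S_dn) = (0.0000−31.0700)/(132.8670−83.7900) = -0.6331. V = [p*·0.0000 + (1−p*)·31.0700]/1.01 = 7.5030. B = V − Δ·S = 83.2835.
(1,1): S=189.8100. Δ = (V_up−V_dn)/(S_up−S_dn) = (0.0000−0.0000)/(210.6891−132.8670) = 0.0000. V = [p*·0.0000 + (1−p*)·0.0000]/1.01 = 0.0000. B = V − Δ·S = 0.0000.
(0,0): S=171.0000. Δ = (V_up−V_dn)/(S_up−S_dn) = (0.0000−7.5030)/(189.8100−119.7000) = -0.1070. V = [p*·0.0000 + (1−p*)·7.5030]/1.01 = 1.8119. B = V − Δ·S = 20.1119.
Sanity check at the root: Δ(0,0)·S0 + B(0,0) reproduces V0 = 1.8119.

(0,0): Delta=-0.1070 Bond=20.1119
(1,0): Delta=-0.6331 Bond=83.2835
(1,1): Delta=0.0000 Bond=0.0000
V0=1.8119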